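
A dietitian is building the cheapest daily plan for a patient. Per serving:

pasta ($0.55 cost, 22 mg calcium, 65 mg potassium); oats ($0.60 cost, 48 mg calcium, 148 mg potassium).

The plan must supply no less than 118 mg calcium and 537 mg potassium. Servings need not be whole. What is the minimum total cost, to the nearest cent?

The cheapest plan sits at a corner of the feasible region — with two constraints it uses at most two foods.
pasta only: max(118/22, 537/65) = 8.262 servings → $4.54.
oats only: max(118/48, 537/148) = 3.628 servings → $2.18.
pasta + oats with both targets exact would need a negative amount; discard.
So the least-cost plan costs $2.18.

$2.18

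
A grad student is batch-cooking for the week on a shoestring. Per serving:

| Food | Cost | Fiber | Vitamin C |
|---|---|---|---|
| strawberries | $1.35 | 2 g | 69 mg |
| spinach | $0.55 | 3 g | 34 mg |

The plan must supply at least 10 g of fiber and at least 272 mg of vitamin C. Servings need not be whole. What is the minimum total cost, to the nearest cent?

$4.40

strawberries only: max(10/2, 272/69) = 5 servings → $6.75.
spinach only: max(10/3, 272/34) = 8 servings → $4.40.
strawberries + spinach with both tight: 3.424 servings and 1.05 servings → $5.20.
So the least-cost plan costs $4.40.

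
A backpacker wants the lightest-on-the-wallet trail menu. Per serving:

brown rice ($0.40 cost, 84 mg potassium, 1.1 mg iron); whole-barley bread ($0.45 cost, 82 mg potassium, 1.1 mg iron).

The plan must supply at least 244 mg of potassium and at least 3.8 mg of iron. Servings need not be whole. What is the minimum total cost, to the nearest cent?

Check every corner: each single food scaled to meet both minima, and each pair solved so both constraints bind.
brown rice only: max(244/84, 3.8/1.1) = 3.455 servings → $1.38.
whole-barley bread only: max(244/82, 3.8/1.1) = 3.455 servings → $1.55.
brown rice + whole-barley bread with both targets exact would need a negative amount; discard.
The minimum over all feasible corners is $1.38.

$1.38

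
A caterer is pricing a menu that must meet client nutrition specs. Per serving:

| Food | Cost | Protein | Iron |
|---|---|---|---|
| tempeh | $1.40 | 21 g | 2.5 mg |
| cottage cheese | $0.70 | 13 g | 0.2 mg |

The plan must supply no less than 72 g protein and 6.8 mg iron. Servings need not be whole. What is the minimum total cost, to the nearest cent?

$4.58

The cheapest plan sits at a corner of the feasible region — with two constraints it uses at most two foods.
tempeh only: max(72/21, 6.8/2.5) = 3.429 servings → $4.80.
cottage cheese only: max(72/13, 6.8/0.2) = 34 servings → $23.80.
tempeh + cottage cheese with both tight: 2.615 servings and 1.314 servings → $4.58.
The minimum over all feasible corners is $4.58.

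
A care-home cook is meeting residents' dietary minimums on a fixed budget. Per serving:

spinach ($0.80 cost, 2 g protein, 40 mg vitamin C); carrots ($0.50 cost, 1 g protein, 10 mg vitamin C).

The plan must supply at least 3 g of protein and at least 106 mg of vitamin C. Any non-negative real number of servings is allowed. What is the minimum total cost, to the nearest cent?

$2.12

Minimising a linear cost over {protein ≥ 3, vitamin C ≥ 106, servings ≥ 0} — the optimum is at a vertex, using one or two foods.
spinach only: max(3/2, 106/40) = 2.65 servings → $2.12.
carrots only: max(3/1, 106/10) = 10.6 servings → $5.30.
spinach + carrots: the both-tight solution has a negative serving — not a feasible corner.
Cheapest feasible corner: $2.12.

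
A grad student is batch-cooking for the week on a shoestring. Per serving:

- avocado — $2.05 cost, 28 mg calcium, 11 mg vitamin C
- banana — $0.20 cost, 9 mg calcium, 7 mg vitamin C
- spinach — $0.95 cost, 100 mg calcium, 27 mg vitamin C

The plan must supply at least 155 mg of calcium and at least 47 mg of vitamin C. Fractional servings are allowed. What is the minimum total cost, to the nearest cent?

$1.60

Two binding constraints pin down two serving amounts, so the optimal mix uses at most two foods. The candidates are each food alone (scaled to the tighter of calcium/vitamin C) and each pair with both constraints tight.
avocado only: max(155/28, 47/11) = 5.536 servings → $11.35.
banana only: max(155/9, 47/7) = 17.22 servings → $3.44.
spinach only: max(155/100, 47/27) = 1.741 servings → $1.65.
avocado + banana with both targets exact would need a negative amount; discard.
avocado + spinach with both tight: 1.497 servings and 1.131 servings → $4.14.
banana + spinach with both tight: 1.127 servings and 1.449 servings → $1.60.
So the least-cost plan costs $1.60.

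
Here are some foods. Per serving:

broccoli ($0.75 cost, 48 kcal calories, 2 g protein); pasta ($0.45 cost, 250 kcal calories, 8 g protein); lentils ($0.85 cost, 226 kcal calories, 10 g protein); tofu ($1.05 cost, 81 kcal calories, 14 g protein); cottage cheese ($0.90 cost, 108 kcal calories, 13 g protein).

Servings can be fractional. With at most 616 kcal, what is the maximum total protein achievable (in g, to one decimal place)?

Protein per kcal: tofu 0.1728, cottage cheese 0.1204, lentils 0.04425, broccoli 0.04167, pasta 0.032.
With no serving limits, spend the whole calories allowance on tofu: 616 kcal / 81 kcal × 14 g = 106.5 g.

106.5 g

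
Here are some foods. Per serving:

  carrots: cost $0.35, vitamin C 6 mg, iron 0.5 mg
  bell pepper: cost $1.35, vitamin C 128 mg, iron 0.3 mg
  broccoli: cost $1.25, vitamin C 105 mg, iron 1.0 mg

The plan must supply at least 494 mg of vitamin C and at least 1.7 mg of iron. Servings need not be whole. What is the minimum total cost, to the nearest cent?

Minimising a linear cost over {vitamin C ≥ 494, iron ≥ 1.7, servings ≥ 0} — the optimum is at a vertex, using one or two foods.
carrots only: max(494/6, 1.7/0.5) = 82.33 servings → $28.82.
bell pepper only: max(494/128, 1.7/0.3) = 5.667 servings → $7.65.
broccoli only: max(494/105, 1.7/1.0) = 4.705 servings → $5.88.
carrots + bell pepper with both tight: 1.116 servings and 3.807 servings → $5.53.
carrots + broccoli: the both-tight solution has a negative serving — not a feasible corner.
bell pepper + broccoli with both tight: 3.269 servings and 0.7192 servings → $5.31.
So the least-cost plan costs $5.31.

$5.31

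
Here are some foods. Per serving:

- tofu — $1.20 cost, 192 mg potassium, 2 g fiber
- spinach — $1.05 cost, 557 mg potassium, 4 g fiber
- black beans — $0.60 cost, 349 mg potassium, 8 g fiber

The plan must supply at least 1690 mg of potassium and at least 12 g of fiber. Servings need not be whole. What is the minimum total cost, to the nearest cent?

$2.91

Two binding constraints pin down two serving amounts, so the optimal mix uses at most two foods. The candidates are each food alone (scaled to the tighter of potassium/fiber) and each pair with both constraints tight.
tofu only: max(1690/192, 12/2) = 8.802 servings → $10.56.
spinach only: max(1690/557, 12/4) = 3.034 servings → $3.19.
black beans only: max(1690/349, 12/8) = 4.842 servings → $2.91.
tofu + spinach: intersection lies outside the first quadrant.
tofu + black beans with both targets exact would need a negative amount; discard.
spinach + black beans: the both-tight solution has a negative serving — not a feasible corner.
So the least-cost plan costs $2.91.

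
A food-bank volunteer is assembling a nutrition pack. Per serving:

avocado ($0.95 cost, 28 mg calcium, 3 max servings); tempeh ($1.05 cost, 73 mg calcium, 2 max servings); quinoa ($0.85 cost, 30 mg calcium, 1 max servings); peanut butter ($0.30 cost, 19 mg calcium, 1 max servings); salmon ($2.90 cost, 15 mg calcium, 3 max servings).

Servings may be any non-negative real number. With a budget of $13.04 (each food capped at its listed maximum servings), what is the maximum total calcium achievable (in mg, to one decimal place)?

314.9 mg

Calcium per dollar: tempeh 69.52, peanut butter 63.33, quinoa 35.29, avocado 29.47, salmon 5.172.
Take 2 servings of tempeh: spends $2.10, +146.0 mg calcium (running total 146.0 mg).
Take 1 serving of peanut butter: spends $0.30, +19.0 mg calcium (running total 165.0 mg).
Take 1 serving of quinoa: spends $0.85, +30.0 mg calcium (running total 195.0 mg).
Take 3 servings of avocado: spends $2.85, +84.0 mg calcium (running total 279.0 mg).
Take 2.393 servings of salmon: spends $6.94, +35.9 mg calcium (running total 314.9 mg).
Filling greedily by calcium-per-dollar is optimal for one linear limit, giving 314.9 mg.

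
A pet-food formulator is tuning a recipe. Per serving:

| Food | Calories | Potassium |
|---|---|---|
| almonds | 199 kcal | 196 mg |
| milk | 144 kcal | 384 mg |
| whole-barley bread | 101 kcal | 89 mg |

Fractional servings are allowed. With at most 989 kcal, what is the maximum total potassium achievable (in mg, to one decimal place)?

2637.3 mg

Potassium per kcal: milk 2.667, almonds 0.9849, whole-barley bread 0.8812.
With no serving limits, spend the whole calories allowance on milk: 989 kcal / 144 kcal × 384 mg = 2637.3 mg.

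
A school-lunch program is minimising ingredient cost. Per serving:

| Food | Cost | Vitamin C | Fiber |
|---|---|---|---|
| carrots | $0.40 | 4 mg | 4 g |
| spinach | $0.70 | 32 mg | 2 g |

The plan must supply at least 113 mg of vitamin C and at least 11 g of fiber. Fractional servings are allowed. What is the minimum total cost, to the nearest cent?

$2.80

With two linear requirements the optimum uses one or two foods; enumerate the corners.
carrots only: max(113/4, 11/4) = 28.25 servings → $11.30.
spinach only: max(113/32, 11/2) = 5.5 servings → $3.85.
carrots + spinach with both tight: 1.05 servings and 3.4 servings → $2.80.
Cheapest feasible corner: $2.80.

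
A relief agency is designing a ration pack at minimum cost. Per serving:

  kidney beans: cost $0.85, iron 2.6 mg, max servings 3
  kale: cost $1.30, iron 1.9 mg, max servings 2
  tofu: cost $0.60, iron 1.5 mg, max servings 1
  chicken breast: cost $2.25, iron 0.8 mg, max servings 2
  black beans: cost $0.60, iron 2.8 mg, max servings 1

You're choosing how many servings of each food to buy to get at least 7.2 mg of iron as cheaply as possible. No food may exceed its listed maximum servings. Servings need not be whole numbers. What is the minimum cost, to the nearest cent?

Cost per mg of iron: black beans $0.2143, kidney beans $0.3269, tofu $0.4000, kale $0.6842, chicken breast $2.8125.
Take 1 serving of black beans: +2.8 mg iron for $0.60 (total $0.60, still need 4.4 mg).
Take 1.692 servings of kidney beans: +4.4 mg iron for $1.44 (total $2.04, still need 0.0 mg).
Filling from the cheapest source first is optimal under one linear minimum: $2.04.

$2.04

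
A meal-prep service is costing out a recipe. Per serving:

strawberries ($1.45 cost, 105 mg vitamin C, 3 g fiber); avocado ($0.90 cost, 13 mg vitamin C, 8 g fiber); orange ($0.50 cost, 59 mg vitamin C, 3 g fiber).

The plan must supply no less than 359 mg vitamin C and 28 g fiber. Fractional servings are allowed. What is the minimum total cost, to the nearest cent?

At the optimum either one food covers both requirements or two foods hit both targets exactly; no other combination can be cheaper.
strawberries only: max(359/105, 28/3) = 9.333 servings → $13.53.
avocado only: max(359/13, 28/8) = 27.62 servings → $24.85.
orange only: max(359/59, 28/3) = 9.333 servings → $4.67.
strawberries + avocado with both tight: 3.131 servings and 2.326 servings → $6.63.
strawberries + orange: intersection lies outside the first quadrant.
avocado + orange with both tight: 1.328 servings and 5.792 servings → $4.09.
So the least-cost plan costs $4.09.

$4.09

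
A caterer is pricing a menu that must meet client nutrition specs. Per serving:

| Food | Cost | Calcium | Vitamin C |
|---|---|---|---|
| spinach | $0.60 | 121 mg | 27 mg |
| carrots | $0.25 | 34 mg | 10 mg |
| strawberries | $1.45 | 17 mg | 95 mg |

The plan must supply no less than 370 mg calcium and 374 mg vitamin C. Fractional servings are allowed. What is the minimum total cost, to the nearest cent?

Check every corner: each single food scaled to meet both minima, and each pair solved so both constraints bind.
spinach only: max(370/121, 374/27) = 13.85 servings → $8.31.
carrots only: max(370/34, 374/10) = 37.4 servings → $9.35.
strawberries only: max(370/17, 374/95) = 21.76 servings → $31.56.
spinach + carrots: intersection lies outside the first quadrant.
spinach + strawberries with both tight: 2.609 servings and 3.195 servings → $6.20.
carrots + strawberries with both tight: 9.409 servings and 2.946 servings → $6.62.
Cheapest feasible corner: $6.20.

$6.20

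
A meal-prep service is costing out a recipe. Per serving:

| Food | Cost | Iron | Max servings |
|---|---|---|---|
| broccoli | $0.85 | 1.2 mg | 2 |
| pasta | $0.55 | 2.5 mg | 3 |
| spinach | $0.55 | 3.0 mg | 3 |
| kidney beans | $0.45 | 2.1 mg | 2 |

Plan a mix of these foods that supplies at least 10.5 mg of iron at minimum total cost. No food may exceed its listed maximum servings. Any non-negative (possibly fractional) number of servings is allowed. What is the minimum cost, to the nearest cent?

Cost per mg of iron: spinach $0.1833, kidney beans $0.2143, pasta $0.2200, broccoli $0.7083.
Take 3 servings of spinach: +9.0 mg iron for $1.65 (total $1.65, still need 1.5 mg).
Take 0.7143 servings of kidney beans: +1.5 mg iron for $0.32 (total $1.97, still need 0.0 mg).
Filling from the cheapest source first is optimal under one linear minimum: $1.97.

$1.97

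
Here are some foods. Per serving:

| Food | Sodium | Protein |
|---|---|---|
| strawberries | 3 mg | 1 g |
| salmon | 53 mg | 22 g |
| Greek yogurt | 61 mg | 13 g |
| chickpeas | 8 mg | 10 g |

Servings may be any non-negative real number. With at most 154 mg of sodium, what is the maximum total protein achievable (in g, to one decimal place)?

Protein per mg sodium: chickpeas 1.25, salmon 0.4151, strawberries 0.3333, Greek yogurt 0.2131.
With no serving limits, spend the whole sodium allowance on chickpeas: 154 mg / 8 mg × 10 g = 192.5 g.

192.5 g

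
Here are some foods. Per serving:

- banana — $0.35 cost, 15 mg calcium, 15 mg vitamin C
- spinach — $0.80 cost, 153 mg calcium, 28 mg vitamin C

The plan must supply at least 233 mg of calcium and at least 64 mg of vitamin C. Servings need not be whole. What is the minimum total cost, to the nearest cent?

For a min-cost LP with two ≥-constraints, a basic feasible solution has at most two positive variables.
banana only: max(233/15, 64/15) = 15.53 servings → $5.44.
spinach only: max(233/153, 64/28) = 2.286 servings → $1.83.
banana + spinach with both tight: 1.743 servings and 1.352 servings → $1.69.
Cheapest feasible corner: $1.69.

$1.69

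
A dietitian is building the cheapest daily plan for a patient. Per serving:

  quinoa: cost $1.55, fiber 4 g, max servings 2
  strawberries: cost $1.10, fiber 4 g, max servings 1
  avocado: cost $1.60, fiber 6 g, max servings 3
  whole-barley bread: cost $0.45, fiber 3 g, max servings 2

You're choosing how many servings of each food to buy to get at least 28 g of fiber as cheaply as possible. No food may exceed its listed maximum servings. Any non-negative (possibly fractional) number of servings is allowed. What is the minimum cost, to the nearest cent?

Cost per g of fiber: whole-barley bread $0.1500, avocado $0.2667, strawberries $0.2750, quinoa $0.3875.
Take 2 servings of whole-barley bread: +6.0 g fiber for $0.90 (total $0.90, still need 22.0 g).
Take 3 servings of avocado: +18.0 g fiber for $4.80 (total $5.70, still need 4.0 g).
Take 1 serving of strawberries: +4.0 g fiber for $1.10 (total $6.80, still need 0.0 g).
Greedy by cheapest-per-g is optimal for a single linear constraint, so the minimum cost is $6.80.

$6.80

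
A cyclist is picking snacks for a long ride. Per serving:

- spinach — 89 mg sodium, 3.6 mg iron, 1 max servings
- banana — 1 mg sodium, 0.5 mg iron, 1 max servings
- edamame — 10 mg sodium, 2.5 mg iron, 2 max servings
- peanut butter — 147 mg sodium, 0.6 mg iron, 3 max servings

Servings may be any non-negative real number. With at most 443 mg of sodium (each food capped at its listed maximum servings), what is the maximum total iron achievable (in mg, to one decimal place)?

Iron per mg sodium: banana 0.5, edamame 0.25, spinach 0.04045, peanut butter 0.004082.
Take 1 serving of banana: uses 1 mg sodium, +0.5 mg iron (running total 0.5 mg).
Take 2 servings of edamame: uses 20 mg sodium, +5.0 mg iron (running total 5.5 mg).
Take 1 serving of spinach: uses 89 mg sodium, +3.6 mg iron (running total 9.1 mg).
Take 2.265 servings of peanut butter: uses 333 mg sodium, +1.4 mg iron (running total 10.5 mg).
Greedy by best ratio exhausts the sodium allowance optimally: 10.5 mg.

10.5 mg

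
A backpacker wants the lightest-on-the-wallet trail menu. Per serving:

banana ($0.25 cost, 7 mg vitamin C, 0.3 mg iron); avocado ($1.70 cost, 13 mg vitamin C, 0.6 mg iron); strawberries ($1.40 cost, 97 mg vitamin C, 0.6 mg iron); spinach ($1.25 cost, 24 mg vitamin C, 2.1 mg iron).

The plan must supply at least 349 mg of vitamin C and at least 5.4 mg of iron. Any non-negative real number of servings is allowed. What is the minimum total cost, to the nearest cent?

Minimising a linear cost over {vitamin C ≥ 349, iron ≥ 5.4, servings ≥ 0} — the optimum is at a vertex, using one or two foods.
banana only: max(349/7, 5.4/0.3) = 49.86 servings → $12.46.
avocado only: max(349/13, 5.4/0.6) = 26.85 servings → $45.64.
strawberries only: max(349/97, 5.4/0.6) = 9 servings → $12.60.
spinach only: max(349/24, 5.4/2.1) = 14.54 servings → $18.18.
banana + avocado: the both-tight solution has a negative serving — not a feasible corner.
banana + strawberries with both tight: 12.63 servings and 2.687 servings → $6.92.
banana + spinach: intersection lies outside the first quadrant.
avocado + strawberries with both tight: 6.238 servings and 2.762 servings → $14.47.
avocado + spinach: the both-tight solution has a negative serving — not a feasible corner.
strawberries + spinach with both tight: 3.187 servings and 1.661 servings → $6.54.
The minimum over all feasible corners is $6.54.

$6.54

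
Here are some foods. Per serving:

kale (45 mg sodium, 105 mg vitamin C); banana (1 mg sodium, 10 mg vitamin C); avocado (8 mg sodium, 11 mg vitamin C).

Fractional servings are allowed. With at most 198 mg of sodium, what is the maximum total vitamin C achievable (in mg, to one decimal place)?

1980.0 mg

Vitamin C per mg sodium: banana 10, kale 2.333, avocado 1.375.
With no serving limits, spend the whole sodium allowance on banana: 198 mg / 1 mg × 10 mg = 1980.0 mg.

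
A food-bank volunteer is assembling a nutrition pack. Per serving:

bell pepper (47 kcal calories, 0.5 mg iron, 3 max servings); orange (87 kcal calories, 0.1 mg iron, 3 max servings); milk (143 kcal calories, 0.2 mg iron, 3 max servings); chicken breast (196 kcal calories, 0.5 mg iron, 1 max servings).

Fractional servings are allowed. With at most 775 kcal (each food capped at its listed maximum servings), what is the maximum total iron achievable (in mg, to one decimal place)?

2.6 mg

Iron per kcal: bell pepper 0.01064, chicken breast 0.002551, milk 0.001399, orange 0.001149.
Take 3 servings of bell pepper: uses 141 kcal, +1.5 mg iron (running total 1.5 mg).
Take 1 serving of chicken breast: uses 196 kcal, +0.5 mg iron (running total 2.0 mg).
Take 3 servings of milk: uses 429 kcal, +0.6 mg iron (running total 2.6 mg).
Take 0.1034 servings of orange: uses 9 kcal, +0.0 mg iron (running total 2.6 mg).
Filling greedily by iron-per-kcal is optimal for one linear limit, giving 2.6 mg.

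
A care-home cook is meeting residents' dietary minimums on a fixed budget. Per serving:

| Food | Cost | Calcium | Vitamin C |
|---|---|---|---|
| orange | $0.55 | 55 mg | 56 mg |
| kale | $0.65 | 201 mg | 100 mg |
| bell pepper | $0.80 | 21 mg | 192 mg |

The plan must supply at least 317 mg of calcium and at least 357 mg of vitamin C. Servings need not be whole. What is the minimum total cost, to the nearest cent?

The cheapest plan sits at a corner of the feasible region — with two constraints it uses at most two foods.
orange only: max(317/55, 357/56) = 6.375 servings → $3.51.
kale only: max(317/201, 357/100) = 3.57 servings → $2.32.
bell pepper only: max(317/21, 357/192) = 15.1 servings → $12.08.
orange + kale with both targets exact would need a negative amount; discard.
orange + bell pepper with both tight: 5.687 servings and 0.2007 servings → $3.29.
kale + bell pepper with both tight: 1.462 servings and 1.098 servings → $1.83.
The minimum over all feasible corners is $1.83.

$1.83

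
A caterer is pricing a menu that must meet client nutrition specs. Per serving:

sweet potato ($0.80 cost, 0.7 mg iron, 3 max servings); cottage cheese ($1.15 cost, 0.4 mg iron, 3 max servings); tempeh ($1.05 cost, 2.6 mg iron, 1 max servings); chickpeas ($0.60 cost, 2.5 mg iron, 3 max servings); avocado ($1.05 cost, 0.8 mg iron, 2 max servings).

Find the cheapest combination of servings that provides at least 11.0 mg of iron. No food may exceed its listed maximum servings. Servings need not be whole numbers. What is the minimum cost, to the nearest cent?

Cost per mg of iron: chickpeas $0.2400, tempeh $0.4038, sweet potato $1.1429, avocado $1.3125, cottage cheese $2.8750.
Take 3 servings of chickpeas: +7.5 mg iron for $1.80 (total $1.80, still need 3.5 mg).
Take 1 serving of tempeh: +2.6 mg iron for $1.05 (total $2.85, still need 0.9 mg).
Take 1.286 servings of sweet potato: +0.9 mg iron for $1.03 (total $3.88, still need 0.0 mg).
Filling from the cheapest source first is optimal under one linear minimum: $3.88.

$3.88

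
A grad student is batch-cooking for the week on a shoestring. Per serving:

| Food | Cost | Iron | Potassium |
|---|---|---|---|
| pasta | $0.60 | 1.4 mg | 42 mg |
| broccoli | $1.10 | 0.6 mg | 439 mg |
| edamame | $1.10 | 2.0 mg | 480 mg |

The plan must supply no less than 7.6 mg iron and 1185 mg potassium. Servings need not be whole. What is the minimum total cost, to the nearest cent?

A basic optimal solution has at most two foods positive. Try each food alone and each pair with both targets met exactly.
pasta only: max(7.6/1.4, 1185/42) = 28.21 servings → $16.93.
broccoli only: max(7.6/0.6, 1185/439) = 12.67 servings → $13.93.
edamame only: max(7.6/2.0, 1185/480) = 3.8 servings → $4.18.
pasta + broccoli with both tight: 4.454 servings and 2.273 servings → $5.17.
pasta + edamame with both tight: 2.173 servings and 2.279 servings → $3.81.
broccoli + edamame: intersection lies outside the first quadrant.
Cheapest feasible corner: $3.81.

$3.81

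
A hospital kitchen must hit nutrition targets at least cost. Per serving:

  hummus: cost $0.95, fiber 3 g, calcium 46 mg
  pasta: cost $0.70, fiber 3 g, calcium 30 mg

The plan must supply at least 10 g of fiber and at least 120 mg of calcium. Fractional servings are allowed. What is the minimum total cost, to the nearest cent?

hummus only: max(10/3, 120/46) = 3.333 servings → $3.17.
pasta only: max(10/3, 120/30) = 4 servings → $2.80.
hummus + pasta with both tight: 1.25 servings and 2.083 servings → $2.65.
The minimum over all feasible corners is $2.65.

$2.65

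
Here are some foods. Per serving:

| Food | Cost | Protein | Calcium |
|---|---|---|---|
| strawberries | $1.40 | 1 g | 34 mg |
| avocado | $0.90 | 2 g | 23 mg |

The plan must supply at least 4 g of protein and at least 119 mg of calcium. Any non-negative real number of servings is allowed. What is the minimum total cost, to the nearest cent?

$4.66

For a min-cost LP with two ≥-constraints, a basic feasible solution has at most two positive variables.
strawberries only: max(4/1, 119/34) = 4 servings → $5.60.
avocado only: max(4/2, 119/23) = 5.174 servings → $4.66.
strawberries + avocado with both tight: 3.244 servings and 0.3778 servings → $4.88.
The minimum over all feasible corners is $4.66.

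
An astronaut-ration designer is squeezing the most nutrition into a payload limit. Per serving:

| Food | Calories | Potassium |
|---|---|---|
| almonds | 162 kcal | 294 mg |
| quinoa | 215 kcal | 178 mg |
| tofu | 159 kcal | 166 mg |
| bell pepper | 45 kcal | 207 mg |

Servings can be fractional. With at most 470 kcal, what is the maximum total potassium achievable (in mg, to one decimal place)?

Potassium per kcal: bell pepper 4.6, almonds 1.815, tofu 1.044, quinoa 0.8279.
With no serving limits, spend the whole calories allowance on bell pepper: 470 kcal / 45 kcal × 207 mg = 2162.0 mg.

2162.0 mg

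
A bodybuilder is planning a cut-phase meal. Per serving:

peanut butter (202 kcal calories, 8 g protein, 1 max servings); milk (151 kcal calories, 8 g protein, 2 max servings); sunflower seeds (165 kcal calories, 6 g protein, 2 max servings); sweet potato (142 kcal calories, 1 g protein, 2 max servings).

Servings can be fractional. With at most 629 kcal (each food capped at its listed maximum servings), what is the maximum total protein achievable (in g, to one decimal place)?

28.5 g

Protein per kcal: milk 0.05298, peanut butter 0.0396, sunflower seeds 0.03636, sweet potato 0.007042.
Take 2 servings of milk: uses 302 kcal, +16.0 g protein (running total 16.0 g).
Take 1 serving of peanut butter: uses 202 kcal, +8.0 g protein (running total 24.0 g).
Take 0.7576 servings of sunflower seeds: uses 125 kcal, +4.5 g protein (running total 28.5 g).
Filling greedily by protein-per-kcal is optimal for one linear limit, giving 28.5 g.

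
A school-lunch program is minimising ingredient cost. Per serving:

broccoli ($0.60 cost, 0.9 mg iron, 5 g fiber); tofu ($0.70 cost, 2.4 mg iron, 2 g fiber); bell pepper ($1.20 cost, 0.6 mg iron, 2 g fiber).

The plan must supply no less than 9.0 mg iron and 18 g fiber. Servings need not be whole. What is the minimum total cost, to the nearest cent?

At the optimum either one food covers both requirements or two foods hit both targets exactly; no other combination can be cheaper.
broccoli only: max(9.0/0.9, 18/5) = 10 servings → $6.00.
tofu only: max(9.0/2.4, 18/2) = 9 servings → $6.30.
bell pepper only: max(9.0/0.6, 18/2) = 15 servings → $18.00.
broccoli + tofu with both tight: 2.471 servings and 2.824 servings → $3.46.
broccoli + bell pepper: intersection lies outside the first quadrant.
tofu + bell pepper with both tight: 2 servings and 7 servings → $9.80.
Cheapest feasible corner: $3.46.

$3.46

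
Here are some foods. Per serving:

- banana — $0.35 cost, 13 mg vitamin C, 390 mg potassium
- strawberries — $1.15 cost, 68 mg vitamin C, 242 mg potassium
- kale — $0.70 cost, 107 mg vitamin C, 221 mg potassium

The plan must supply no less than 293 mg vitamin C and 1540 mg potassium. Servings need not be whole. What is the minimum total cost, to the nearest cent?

Compare the cost at each extreme point of the feasible region.
banana only: max(293/13, 1540/390) = 22.54 servings → $7.89.
strawberries only: max(293/68, 1540/242) = 6.364 servings → $7.32.
kale only: max(293/107, 1540/221) = 6.968 servings → $4.88.
banana + strawberries with both tight: 1.447 servings and 4.032 servings → $5.14.
banana + kale with both tight: 2.574 servings and 2.426 servings → $2.60.
strawberries + kale with both targets exact would need a negative amount; discard.
Cheapest feasible corner: $2.60.

$2.60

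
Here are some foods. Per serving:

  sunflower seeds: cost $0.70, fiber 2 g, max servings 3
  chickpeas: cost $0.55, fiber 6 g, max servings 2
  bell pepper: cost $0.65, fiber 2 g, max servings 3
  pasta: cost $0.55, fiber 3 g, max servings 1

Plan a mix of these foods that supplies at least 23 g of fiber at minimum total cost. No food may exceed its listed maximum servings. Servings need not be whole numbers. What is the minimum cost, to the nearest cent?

Cost per g of fiber: chickpeas $0.0917, pasta $0.1833, bell pepper $0.3250, sunflower seeds $0.3500.
Take 2 servings of chickpeas: +12.0 g fiber for $1.10 (total $1.10, still need 11.0 g).
Take 1 serving of pasta: +3.0 g fiber for $0.55 (total $1.65, still need 8.0 g).
Take 3 servings of bell pepper: +6.0 g fiber for $1.95 (total $3.60, still need 2.0 g).
Take 1 serving of sunflower seeds: +2.0 g fiber for $0.70 (total $4.30, still need 0.0 g).
Greedy by cheapest-per-g is optimal for a single linear constraint, so the minimum cost is $4.30.

$4.30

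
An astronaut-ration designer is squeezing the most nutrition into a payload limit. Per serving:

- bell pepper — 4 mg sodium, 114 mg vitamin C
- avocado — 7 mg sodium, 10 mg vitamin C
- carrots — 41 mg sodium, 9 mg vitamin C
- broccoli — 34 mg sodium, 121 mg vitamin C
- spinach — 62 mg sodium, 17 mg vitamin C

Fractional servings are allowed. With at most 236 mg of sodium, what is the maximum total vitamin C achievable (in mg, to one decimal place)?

6726.0 mg

Vitamin C per mg sodium: bell pepper 28.5, broccoli 3.559, avocado 1.429, spinach 0.2742, carrots 0.2195.
With no serving limits, spend the whole sodium allowance on bell pepper: 236 mg / 4 mg × 114 mg = 6726.0 mg.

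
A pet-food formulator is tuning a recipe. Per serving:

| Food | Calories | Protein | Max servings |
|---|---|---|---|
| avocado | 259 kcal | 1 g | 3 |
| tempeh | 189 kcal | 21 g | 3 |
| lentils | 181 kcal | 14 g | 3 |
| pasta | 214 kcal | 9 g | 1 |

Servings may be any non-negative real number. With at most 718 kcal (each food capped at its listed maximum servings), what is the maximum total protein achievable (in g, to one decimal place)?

Protein per kcal: tempeh 0.1111, lentils 0.07735, pasta 0.04206, avocado 0.003861.
Take 3 servings of tempeh: uses 567 kcal, +63.0 g protein (running total 63.0 g).
Take 0.8343 servings of lentils: uses 151 kcal, +11.7 g protein (running total 74.7 g).
Greedy by best ratio exhausts the calories allowance optimally: 74.7 g.

74.7 g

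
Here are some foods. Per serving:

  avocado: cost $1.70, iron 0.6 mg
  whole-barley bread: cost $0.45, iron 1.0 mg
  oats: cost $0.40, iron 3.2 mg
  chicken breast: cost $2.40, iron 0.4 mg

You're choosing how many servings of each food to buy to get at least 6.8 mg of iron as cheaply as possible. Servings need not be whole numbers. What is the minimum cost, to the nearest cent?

$0.85

Cost per mg of iron: oats $0.1250, whole-barley bread $0.4500, avocado $2.8333, chicken breast $6.0000.
With no serving limits, use only oats: 6.8 mg / 3.2 mg = 2.125 servings × $0.40 = $0.85.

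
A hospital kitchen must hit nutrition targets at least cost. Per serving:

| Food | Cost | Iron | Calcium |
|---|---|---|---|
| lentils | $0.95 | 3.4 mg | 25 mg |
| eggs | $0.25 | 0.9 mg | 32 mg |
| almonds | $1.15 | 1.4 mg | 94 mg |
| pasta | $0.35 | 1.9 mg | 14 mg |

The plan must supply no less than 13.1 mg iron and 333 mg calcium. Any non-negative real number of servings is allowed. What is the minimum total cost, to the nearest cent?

Compare the cost at each extreme point of the feasible region.
lentils only: max(13.1/3.4, 333/25) = 13.32 servings → $12.65.
eggs only: max(13.1/0.9, 333/32) = 14.56 servings → $3.64.
almonds only: max(13.1/1.4, 333/94) = 9.357 servings → $10.76.
pasta only: max(13.1/1.9, 333/14) = 23.79 servings → $8.32.
lentils + eggs with both tight: 1.385 servings and 9.324 servings → $3.65.
lentils + almonds with both tight: 2.689 servings and 2.827 servings → $5.81.
lentils + pasta with both targets exact would need a negative amount; discard.
eggs + almonds with both targets exact would need a negative amount; discard.
eggs + pasta with both tight: 9.322 servings and 2.479 servings → $3.20.
almonds + pasta with both tight: 2.826 servings and 4.813 servings → $4.93.
Cheapest feasible corner: $3.20.

$3.20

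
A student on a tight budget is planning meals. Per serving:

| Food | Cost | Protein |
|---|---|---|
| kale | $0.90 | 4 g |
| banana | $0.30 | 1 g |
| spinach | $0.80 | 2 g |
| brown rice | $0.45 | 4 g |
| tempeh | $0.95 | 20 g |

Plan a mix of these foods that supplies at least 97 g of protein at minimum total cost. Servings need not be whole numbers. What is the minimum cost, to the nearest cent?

Cost per g of protein: tempeh $0.0475, brown rice $0.1125, kale $0.2250, banana $0.3000, spinach $0.4000.
With no serving limits, use only tempeh: 97 g / 20 g = 4.85 servings × $0.95 = $4.61.

$4.61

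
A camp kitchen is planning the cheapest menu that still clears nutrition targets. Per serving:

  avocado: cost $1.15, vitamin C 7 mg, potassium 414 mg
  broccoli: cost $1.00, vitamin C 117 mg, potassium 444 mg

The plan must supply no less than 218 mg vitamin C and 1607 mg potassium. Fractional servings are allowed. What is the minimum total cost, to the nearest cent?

avocado only: max(218/7, 1607/414) = 31.14 servings → $35.81.
broccoli only: max(218/117, 1607/444) = 3.619 servings → $3.62.
avocado + broccoli with both tight: 2.013 servings and 1.743 servings → $4.06.
Cheapest feasible corner: $3.62.

$3.62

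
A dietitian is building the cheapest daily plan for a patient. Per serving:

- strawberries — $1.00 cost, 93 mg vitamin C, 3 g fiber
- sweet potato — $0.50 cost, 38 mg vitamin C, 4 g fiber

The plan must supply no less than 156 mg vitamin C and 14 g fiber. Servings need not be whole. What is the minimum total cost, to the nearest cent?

$1.97

Check every corner: each single food scaled to meet both minima, and each pair solved so both constraints bind.
strawberries only: max(156/93, 14/3) = 4.667 servings → $4.67.
sweet potato only: max(156/38, 14/4) = 4.105 servings → $2.05.
strawberries + sweet potato with both tight: 0.3566 servings and 3.233 servings → $1.97.
The minimum over all feasible corners is $1.97.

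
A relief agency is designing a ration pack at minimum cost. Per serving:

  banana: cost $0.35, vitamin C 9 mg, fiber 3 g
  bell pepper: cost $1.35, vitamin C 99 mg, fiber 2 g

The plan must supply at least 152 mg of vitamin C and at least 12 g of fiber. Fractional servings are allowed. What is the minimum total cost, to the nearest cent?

$2.79

This is a tiny linear program; its minimum lies at a vertex of the feasible set. List the vertices and price them.
banana only: max(152/9, 12/3) = 16.89 servings → $5.91.
bell pepper only: max(152/99, 12/2) = 6 servings → $8.10.
banana + bell pepper with both tight: 3.168 servings and 1.247 servings → $2.79.
Cheapest feasible corner: $2.79.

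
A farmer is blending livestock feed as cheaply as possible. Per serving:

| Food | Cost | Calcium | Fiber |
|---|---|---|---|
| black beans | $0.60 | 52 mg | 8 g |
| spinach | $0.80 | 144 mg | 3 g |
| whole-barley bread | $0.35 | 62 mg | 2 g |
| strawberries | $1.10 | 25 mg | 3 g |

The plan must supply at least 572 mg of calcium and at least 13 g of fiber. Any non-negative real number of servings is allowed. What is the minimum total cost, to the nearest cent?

$3.19

Check every corner: each single food scaled to meet both minima, and each pair solved so both constraints bind.
black beans only: max(572/52, 13/8) = 11 servings → $6.60.
spinach only: max(572/144, 13/3) = 4.333 servings → $3.47.
whole-barley bread only: max(572/62, 13/2) = 9.226 servings → $3.23.
strawberries only: max(572/25, 13/3) = 22.88 servings → $25.17.
black beans + spinach with both tight: 0.1566 servings and 3.916 servings → $3.23.
black beans + whole-barley bread: intersection lies outside the first quadrant.
black beans + strawberries: intersection lies outside the first quadrant.
spinach + whole-barley bread with both tight: 3.314 servings and 1.529 servings → $3.19.
spinach + strawberries with both tight: 3.896 servings and 0.437 servings → $3.60.
whole-barley bread + strawberries with both targets exact would need a negative amount; discard.
The minimum over all feasible corners is $3.19.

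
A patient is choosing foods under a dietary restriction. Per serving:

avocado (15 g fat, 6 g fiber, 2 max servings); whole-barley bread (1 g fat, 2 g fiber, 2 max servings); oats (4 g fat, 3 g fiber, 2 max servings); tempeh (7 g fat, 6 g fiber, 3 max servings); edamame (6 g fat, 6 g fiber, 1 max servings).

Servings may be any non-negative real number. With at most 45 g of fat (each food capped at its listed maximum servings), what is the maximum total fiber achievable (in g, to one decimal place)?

Fiber per g fat: whole-barley bread 2, edamame 1, tempeh 0.8571, oats 0.75, avocado 0.4.
Take 2 servings of whole-barley bread: uses 2 g fat, +4.0 g fiber (running total 4.0 g).
Take 1 serving of edamame: uses 6 g fat, +6.0 g fiber (running total 10.0 g).
Take 3 servings of tempeh: uses 21 g fat, +18.0 g fiber (running total 28.0 g).
Take 2 servings of oats: uses 8 g fat, +6.0 g fiber (running total 34.0 g).
Take 0.5333 servings of avocado: uses 8 g fat, +3.2 g fiber (running total 37.2 g).
Greedy by best ratio exhausts the fat allowance optimally: 37.2 g.

37.2 g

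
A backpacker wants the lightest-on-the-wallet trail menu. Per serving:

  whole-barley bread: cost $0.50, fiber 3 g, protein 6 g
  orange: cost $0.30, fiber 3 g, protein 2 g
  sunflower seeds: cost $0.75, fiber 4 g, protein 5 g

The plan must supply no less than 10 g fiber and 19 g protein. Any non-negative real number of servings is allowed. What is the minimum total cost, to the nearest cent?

$1.62

For a min-cost LP with two ≥-constraints, a basic feasible solution has at most two positive variables.
whole-barley bread only: max(10/3, 19/6) = 3.333 servings → $1.67.
orange only: max(10/3, 19/2) = 9.5 servings → $2.85.
sunflower seeds only: max(10/4, 19/5) = 3.8 servings → $2.85.
whole-barley bread + orange with both tight: 3.083 servings and 0.25 servings → $1.62.
whole-barley bread + sunflower seeds with both tight: 2.889 servings and 0.3333 servings → $1.69.
orange + sunflower seeds: the both-tight solution has a negative serving — not a feasible corner.
The minimum over all feasible corners is $1.62.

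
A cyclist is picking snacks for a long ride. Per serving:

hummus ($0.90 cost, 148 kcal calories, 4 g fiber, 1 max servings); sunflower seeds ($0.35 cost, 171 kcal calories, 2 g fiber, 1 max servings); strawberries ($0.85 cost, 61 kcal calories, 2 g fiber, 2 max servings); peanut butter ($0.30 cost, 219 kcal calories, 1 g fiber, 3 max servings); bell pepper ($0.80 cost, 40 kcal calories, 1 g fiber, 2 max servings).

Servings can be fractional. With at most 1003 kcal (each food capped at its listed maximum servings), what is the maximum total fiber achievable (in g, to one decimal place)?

14.2 g

Fiber per kcal: strawberries 0.03279, hummus 0.02703, bell pepper 0.025, sunflower seeds 0.0117, peanut butter 0.004566.
Take 2 servings of strawberries: uses 122 kcal, +4.0 g fiber (running total 4.0 g).
Take 1 serving of hummus: uses 148 kcal, +4.0 g fiber (running total 8.0 g).
Take 2 servings of bell pepper: uses 80 kcal, +2.0 g fiber (running total 10.0 g).
Take 1 serving of sunflower seeds: uses 171 kcal, +2.0 g fiber (running total 12.0 g).
Take 2.201 servings of peanut butter: uses 482 kcal, +2.2 g fiber (running total 14.2 g).
Greedy by best ratio exhausts the calories allowance optimally: 14.2 g.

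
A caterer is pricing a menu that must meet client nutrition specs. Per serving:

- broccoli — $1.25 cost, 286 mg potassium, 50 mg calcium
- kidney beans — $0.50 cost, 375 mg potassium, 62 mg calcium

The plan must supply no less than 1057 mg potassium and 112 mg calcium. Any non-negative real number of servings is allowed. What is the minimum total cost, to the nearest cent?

$1.41

For a min-cost LP with two ≥-constraints, a basic feasible solution has at most two positive variables.
broccoli only: max(1057/286, 112/50) = 3.696 servings → $4.62.
kidney beans only: max(1057/375, 112/62) = 2.819 servings → $1.41.
broccoli + kidney beans: intersection lies outside the first quadrant.
The minimum over all feasible corners is $1.41.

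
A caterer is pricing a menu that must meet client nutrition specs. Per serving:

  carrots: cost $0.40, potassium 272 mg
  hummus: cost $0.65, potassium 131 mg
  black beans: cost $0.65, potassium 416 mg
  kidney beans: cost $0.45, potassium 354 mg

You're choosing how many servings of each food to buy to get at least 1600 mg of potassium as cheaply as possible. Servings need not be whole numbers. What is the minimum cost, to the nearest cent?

$2.03

Cost per mg of potassium: kidney beans $0.0013, carrots $0.0015, black beans $0.0016, hummus $0.0050.
With no serving limits, use only kidney beans: 1600 mg / 354 mg = 4.52 servings × $0.45 = $2.03.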